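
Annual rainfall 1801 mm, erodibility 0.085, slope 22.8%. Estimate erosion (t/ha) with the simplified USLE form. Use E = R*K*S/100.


Formula: E = R * K * S / 100  (simplified USLE)
R * K = 1801 * 0.085 = 153.085
E = 153.085 * 22.8 / 100 = 34.9 t/ha

34.9


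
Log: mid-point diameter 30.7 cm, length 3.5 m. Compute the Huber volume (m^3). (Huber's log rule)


Huber: V = Am * L,  Am = pi*(Dm/200)^2
Am = pi*(30.7/200)^2 = 0.074023 m^2
V = 0.074023*3.5 = 0.2591 m^3

0.2591


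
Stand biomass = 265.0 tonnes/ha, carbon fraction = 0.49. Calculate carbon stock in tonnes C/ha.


Formula: Carbon Stock = Biomass * Carbon Fraction
C = 265.0 t/ha * 0.49
C = 129.9 t C/ha

129.9


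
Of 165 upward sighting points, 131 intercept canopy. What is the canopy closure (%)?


Formula: Canopy closure = covered points / total points * 100
Closure = 131 / 165 * 100
Closure = 0.7939 * 100 = 79.4%

79.4


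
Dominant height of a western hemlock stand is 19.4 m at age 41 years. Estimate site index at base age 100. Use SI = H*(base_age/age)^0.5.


Formula: SI = H_dom * (base_age / age)^0.5
Age ratio = 100 / 41 = 2.43902
sqrt(age_ratio) = 1.56174
SI = 19.4 * 1.56174 = 30.3 m

30.3


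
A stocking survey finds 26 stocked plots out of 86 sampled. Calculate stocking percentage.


Formula: Stocking % = stocked plots / total plots * 100
Stocking = 26 / 86 * 100
Stocking = 0.3023 * 100 = 30.2%

30.2


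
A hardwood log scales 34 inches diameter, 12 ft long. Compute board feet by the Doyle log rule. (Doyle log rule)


Doyle: BF = (D - 4)^2 * L / 16
Adjusted diameter = 34 - 4 = 30 in
(D-4)^2 = 30^2 = 900
BF = 900 * 12 / 16 = 675 BF

675


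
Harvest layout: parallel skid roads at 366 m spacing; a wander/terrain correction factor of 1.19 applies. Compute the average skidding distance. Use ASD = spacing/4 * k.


Formula: ASD = (spacing / 4) * correction
Uncorrected distance = spacing / 4 = 366 / 4 = 91.5 m
ASD = 91.5 * 1.19 = 109 m

109


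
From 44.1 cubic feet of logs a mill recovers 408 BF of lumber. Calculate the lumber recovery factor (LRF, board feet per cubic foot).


Formula: LRF = Lumber Output (BF) / Log Input (ft^3)
LRF = 408 BF / 44.1 ft^3
LRF = 9.25 BF/ft^3

9.25


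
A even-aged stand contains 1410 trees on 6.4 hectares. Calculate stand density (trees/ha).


Formula: Stand Density = N_trees / Area_ha
Density = 1410 trees / 6.4 ha
Density = 220 trees/ha

220


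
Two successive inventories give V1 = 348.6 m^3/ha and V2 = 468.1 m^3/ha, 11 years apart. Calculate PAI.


Formula: PAI = (V_T2 - V_T1) / (T2 - T1)
Volume increment = 468.1 - 348.6 = 119.5 m^3/ha
PAI = 119.5 / 11 = 10.86 m^3/ha/year

10.86


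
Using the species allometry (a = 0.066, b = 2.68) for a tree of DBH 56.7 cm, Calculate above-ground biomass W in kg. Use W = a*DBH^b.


Formula: W = a * DBH^b  (allometric power law)
DBH^b = 56.7^2.68 = 50072.8831
W = 0.066 * 50072.8831 = 3304.8 kg

3304.8


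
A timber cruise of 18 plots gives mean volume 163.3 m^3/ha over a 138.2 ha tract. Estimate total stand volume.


Formula: Total Volume = Mean Volume per ha * Total Area
Total Volume = 163.3 m^3/ha * 138.2 ha
Total Volume = 22568 m^3

22568


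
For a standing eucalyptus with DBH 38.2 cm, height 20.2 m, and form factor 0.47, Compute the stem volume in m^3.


Formula: V = pi * (DBH/200)^2 * H * ff
Radius = DBH/200 = 38.2/200 = 0.191 m
Radius^2 = 0.191^2 = 0.036481 m^2
V = pi * 0.036481 * 20.2 * 0.47
V = 1.088 m^3

1.088


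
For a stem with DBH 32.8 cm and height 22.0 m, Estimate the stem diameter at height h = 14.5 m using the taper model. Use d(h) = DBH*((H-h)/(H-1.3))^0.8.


Taper: d(h) = DBH * ((H - h) / (H - 1.3))^0.8
Numerator = H - h = 22.0 - 14.5 = 7.5 m
Denominator = H - 1.3 = 22.0 - 1.3 = 20.7 m
Ratio = 7.5 / 20.7 = 0.36232
d = 32.8 * 0.36232^0.8 = 14.6 cm

14.6


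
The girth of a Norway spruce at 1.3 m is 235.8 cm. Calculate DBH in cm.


Formula: DBH = C / pi
DBH = 235.8 / pi
pi = 3.14159...
DBH = 75.1 cm

75.1


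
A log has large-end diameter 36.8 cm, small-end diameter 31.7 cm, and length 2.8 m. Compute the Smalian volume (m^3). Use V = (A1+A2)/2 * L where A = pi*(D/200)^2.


Smalian: V = (A1 + A2)/2 * L,  A = pi*(D/200)^2
A1 = pi*(36.8/200)^2 = 0.106362 m^2
A2 = pi*(31.7/200)^2 = 0.078924 m^2
V = (0.106362+0.078924)/2*2.8 = 0.2594 m^3

0.2594


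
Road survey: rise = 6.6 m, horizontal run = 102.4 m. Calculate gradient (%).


Formula: Gradient = rise / run * 100
Gradient = 6.6 / 102.4 * 100 = 6.4%

6.4


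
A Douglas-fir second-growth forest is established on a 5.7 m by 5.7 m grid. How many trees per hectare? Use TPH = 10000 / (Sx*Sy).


Formula: TPH = 10000 m^2/ha / (spacing_x * spacing_y)
Area per tree = 5.7 m * 5.7 m = 32.49 m^2
TPH = 10000 / 32.49 = 308 trees/ha

308


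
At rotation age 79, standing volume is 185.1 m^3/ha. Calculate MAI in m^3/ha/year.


Formula: MAI = Total Volume / Stand Age
MAI = 185.1 m^3/ha / 79 years
MAI = 2.34 m^3/ha/year

2.34


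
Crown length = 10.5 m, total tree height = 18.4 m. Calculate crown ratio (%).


Formula: Crown Ratio = (Crown Length / Total Height) * 100
CR = (10.5 m / 18.4 m) * 100
CR = 0.5707 * 100 = 57.1%

57.1


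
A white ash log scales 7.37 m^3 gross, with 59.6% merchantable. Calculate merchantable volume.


Formula: MV = V_total * (merchantable_pct / 100)
Merchantable fraction = 59.6% / 100 = 0.596
MV = 7.37 m^3 * 0.596 = 4.393 m^3

4.393


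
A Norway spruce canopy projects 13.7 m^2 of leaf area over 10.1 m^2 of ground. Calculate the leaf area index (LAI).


Formula: LAI = total leaf area / ground area  (dimensionless)
LAI = 13.7 m^2 / 10.1 m^2
LAI = 1.36

1.36


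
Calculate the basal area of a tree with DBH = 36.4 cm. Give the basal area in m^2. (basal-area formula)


Formula: BA = pi * (DBH/2)^2 / 10000  (cm^2 to m^2)
Radius = DBH/2 = 36.4/2 = 18.2 cm
BA = pi * 18.2^2 / 10000
   = 1040.6212 cm^2 / 10000
   = 0.1041 m^2

0.1041


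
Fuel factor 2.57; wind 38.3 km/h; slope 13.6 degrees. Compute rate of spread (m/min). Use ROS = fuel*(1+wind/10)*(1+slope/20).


Formula: ROS = fuel * (1 + wind/10) * (1 + slope/20)
Wind factor = 1 + 38.3/10 = 4.83
Slope factor = 1 + 13.6/20 = 1.68
ROS = 2.57 * 4.83 * 1.68 = 20.85 m/min

20.85


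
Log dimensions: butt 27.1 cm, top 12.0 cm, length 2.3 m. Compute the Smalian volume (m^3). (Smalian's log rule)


Smalian: V = (A1 + A2)/2 * L,  A = pi*(D/200)^2
A1 = pi*(27.1/200)^2 = 0.05768 m^2
A2 = pi*(12.0/200)^2 = 0.01131 m^2
V = (0.05768+0.01131)/2*2.3 = 0.0793 m^3

0.0793


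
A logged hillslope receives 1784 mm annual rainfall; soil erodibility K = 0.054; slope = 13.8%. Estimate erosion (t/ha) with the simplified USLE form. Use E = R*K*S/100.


Formula: E = R * K * S / 100  (simplified USLE)
R * K = 1784 * 0.054 = 96.336
E = 96.336 * 13.8 / 100 = 13.29 t/ha

13.29


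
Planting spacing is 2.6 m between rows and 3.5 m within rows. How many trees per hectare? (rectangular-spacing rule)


Formula: TPH = 10000 m^2/ha / (spacing_x * spacing_y)
Area per tree = 2.6 m * 3.5 m = 9.1 m^2
TPH = 10000 / 9.1 = 1099 trees/ha

1099


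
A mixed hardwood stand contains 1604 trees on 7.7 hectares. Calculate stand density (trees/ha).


Formula: Stand Density = N_trees / Area_ha
Density = 1604 trees / 7.7 ha
Density = 208 trees/ha

208


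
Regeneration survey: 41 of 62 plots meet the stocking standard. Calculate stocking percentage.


Formula: Stocking % = stocked plots / total plots * 100
Stocking = 41 / 62 * 100
Stocking = 0.6613 * 100 = 66.1%

66.1


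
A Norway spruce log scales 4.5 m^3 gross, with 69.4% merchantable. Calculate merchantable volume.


Formula: MV = V_total * (merchantable_pct / 100)
Merchantable fraction = 69.4% / 100 = 0.694
MV = 4.5 m^3 * 0.694 = 3.123 m^3

3.123


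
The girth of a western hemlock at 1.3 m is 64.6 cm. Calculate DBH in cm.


Formula: DBH = C / pi
DBH = 64.6 / pi
pi = 3.14159...
DBH = 20.6 cm

20.6


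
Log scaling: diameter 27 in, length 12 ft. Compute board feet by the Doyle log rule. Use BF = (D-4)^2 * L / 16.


Doyle: BF = (D - 4)^2 * L / 16
Adjusted diameter = 27 - 4 = 23 in
(D-4)^2 = 23^2 = 529
BF = 529 * 12 / 16 = 397 BF

397


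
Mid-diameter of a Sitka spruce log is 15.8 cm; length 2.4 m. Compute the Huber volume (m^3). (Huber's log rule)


Huber: V = Am * L,  Am = pi*(Dm/200)^2
Am = pi*(15.8/200)^2 = 0.019607 m^2
V = 0.019607*2.4 = 0.0471 m^3

0.0471


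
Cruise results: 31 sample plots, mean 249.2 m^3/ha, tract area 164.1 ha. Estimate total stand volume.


Formula: Total Volume = Mean Volume per ha * Total Area
Total Volume = 249.2 m^3/ha * 164.1 ha
Total Volume = 40894 m^3

40894


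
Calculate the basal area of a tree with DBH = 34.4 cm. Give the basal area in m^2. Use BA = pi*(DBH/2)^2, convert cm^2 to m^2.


Formula: BA = pi * (DBH/2)^2 / 10000  (cm^2 to m^2)
Radius = DBH/2 = 34.4/2 = 17.2 cm
BA = pi * 17.2^2 / 10000
   = 929.4088 cm^2 / 10000
   = 0.0929 m^2

0.0929


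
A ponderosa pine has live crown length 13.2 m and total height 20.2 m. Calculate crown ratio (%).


Formula: Crown Ratio = (Crown Length / Total Height) * 100
CR = (13.2 m / 20.2 m) * 100
CR = 0.6535 * 100 = 65.3%

65.3


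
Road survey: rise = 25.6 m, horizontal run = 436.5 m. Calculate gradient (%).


Formula: Gradient = rise / run * 100
Gradient = 25.6 / 436.5 * 100 = 5.9%

5.9


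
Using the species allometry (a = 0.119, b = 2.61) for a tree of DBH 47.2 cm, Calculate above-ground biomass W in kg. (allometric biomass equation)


Formula: W = a * DBH^b  (allometric power law)
DBH^b = 47.2^2.61 = 23387.7593
W = 0.119 * 23387.7593 = 2783.1 kg

2783.1


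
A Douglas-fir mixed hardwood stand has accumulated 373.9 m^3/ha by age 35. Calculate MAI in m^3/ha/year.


Formula: MAI = Total Volume / Stand Age
MAI = 373.9 m^3/ha / 35 years
MAI = 10.68 m^3/ha/year

10.68


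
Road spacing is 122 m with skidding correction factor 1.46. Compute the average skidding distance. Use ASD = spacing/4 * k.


Formula: ASD = (spacing / 4) * correction
Uncorrected distance = spacing / 4 = 122 / 4 = 30.5 m
ASD = 30.5 * 1.46 = 45 m

45


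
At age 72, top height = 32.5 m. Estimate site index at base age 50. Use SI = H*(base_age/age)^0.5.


Formula: SI = H_dom * (base_age / age)^0.5
Age ratio = 50 / 72 = 0.69444
sqrt(age_ratio) = 0.83333
SI = 32.5 * 0.83333 = 27.1 m

27.1


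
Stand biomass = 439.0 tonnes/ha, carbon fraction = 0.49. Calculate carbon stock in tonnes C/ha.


Formula: Carbon Stock = Biomass * Carbon Fraction
C = 439.0 t/ha * 0.49
C = 215.1 t C/ha

215.1


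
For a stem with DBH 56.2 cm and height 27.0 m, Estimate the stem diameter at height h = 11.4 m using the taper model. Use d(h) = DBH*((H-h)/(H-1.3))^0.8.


Taper: d(h) = DBH * ((H - h) / (H - 1.3))^0.8
Numerator = H - h = 27.0 - 11.4 = 15.6 m
Denominator = H - 1.3 = 27.0 - 1.3 = 25.7 m
Ratio = 15.6 / 25.7 = 0.607
d = 56.2 * 0.607^0.8 = 37.7 cm

37.7


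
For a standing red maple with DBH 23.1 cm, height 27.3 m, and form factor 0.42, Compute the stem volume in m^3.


Formula: V = pi * (DBH/200)^2 * H * ff
Radius = DBH/200 = 23.1/200 = 0.1155 m
Radius^2 = 0.1155^2 = 0.01334025 m^2
V = pi * 0.01334025 * 27.3 * 0.42
V = 0.481 m^3

0.481


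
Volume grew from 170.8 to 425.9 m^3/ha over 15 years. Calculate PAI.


Formula: PAI = (V_T2 - V_T1) / (T2 - T1)
Volume increment = 425.9 - 170.8 = 255.1 m^3/ha
PAI = 255.1 / 15 = 17.01 m^3/ha/year

17.01


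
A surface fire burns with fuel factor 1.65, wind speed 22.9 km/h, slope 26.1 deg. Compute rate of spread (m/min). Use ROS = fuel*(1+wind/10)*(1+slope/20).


Formula: ROS = fuel * (1 + wind/10) * (1 + slope/20)
Wind factor = 1 + 22.9/10 = 3.29
Slope factor = 1 + 26.1/20 = 2.305
ROS = 1.65 * 3.29 * 2.305 = 12.51 m/min

12.51


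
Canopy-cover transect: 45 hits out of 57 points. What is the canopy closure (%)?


Formula: Canopy closure = covered points / total points * 100
Closure = 45 / 57 * 100
Closure = 0.7895 * 100 = 78.9%

78.9


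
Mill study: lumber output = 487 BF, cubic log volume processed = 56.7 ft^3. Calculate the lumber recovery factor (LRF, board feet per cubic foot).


Formula: LRF = Lumber Output (BF) / Log Input (ft^3)
LRF = 487 BF / 56.7 ft^3
LRF = 8.59 BF/ft^3

8.59


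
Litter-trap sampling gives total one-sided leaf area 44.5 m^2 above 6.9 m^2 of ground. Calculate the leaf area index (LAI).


Formula: LAI = total leaf area / ground area  (dimensionless)
LAI = 44.5 m^2 / 6.9 m^2
LAI = 6.45

6.45


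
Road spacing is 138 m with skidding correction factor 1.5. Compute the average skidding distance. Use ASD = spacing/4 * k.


Formula: ASD = (spacing / 4) * correction
Uncorrected distance = spacing / 4 = 138 / 4 = 34.5 m
ASD = 34.5 * 1.5 = 52 m

52


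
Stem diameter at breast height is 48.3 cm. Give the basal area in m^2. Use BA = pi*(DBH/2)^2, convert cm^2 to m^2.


Formula: BA = pi * (DBH/2)^2 / 10000  (cm^2 to m^2)
Radius = DBH/2 = 48.3/2 = 24.15 cm
BA = pi * 24.15^2 / 10000
   = 1832.2475 cm^2 / 10000
   = 0.1832 m^2

0.1832


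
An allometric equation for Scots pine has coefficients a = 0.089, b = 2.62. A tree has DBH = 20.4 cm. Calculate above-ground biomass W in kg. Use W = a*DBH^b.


Formula: W = a * DBH^b  (allometric power law)
DBH^b = 20.4^2.62 = 2699.175
W = 0.089 * 2699.175 = 240.2 kg

240.2


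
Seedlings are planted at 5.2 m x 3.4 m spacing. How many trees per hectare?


Formula: TPH = 10000 m^2/ha / (spacing_x * spacing_y)
Area per tree = 5.2 m * 3.4 m = 17.68 m^2
TPH = 10000 / 17.68 = 566 trees/ha

566


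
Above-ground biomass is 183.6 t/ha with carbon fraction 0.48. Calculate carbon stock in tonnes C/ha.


Formula: Carbon Stock = Biomass * Carbon Fraction
C = 183.6 t/ha * 0.48
C = 88.1 t C/ha

88.1


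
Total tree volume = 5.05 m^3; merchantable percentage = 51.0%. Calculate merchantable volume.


Formula: MV = V_total * (merchantable_pct / 100)
Merchantable fraction = 51.0% / 100 = 0.51
MV = 5.05 m^3 * 0.51 = 2.576 m^3

2.576


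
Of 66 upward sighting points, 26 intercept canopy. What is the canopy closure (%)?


Formula: Canopy closure = covered points / total points * 100
Closure = 26 / 66 * 100
Closure = 0.3939 * 100 = 39.4%

39.4


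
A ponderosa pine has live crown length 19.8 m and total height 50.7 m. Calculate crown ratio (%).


Formula: Crown Ratio = (Crown Length / Total Height) * 100
CR = (19.8 m / 50.7 m) * 100
CR = 0.3905 * 100 = 39.1%

39.1


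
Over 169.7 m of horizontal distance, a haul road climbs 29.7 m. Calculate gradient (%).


Formula: Gradient = rise / run * 100
Gradient = 29.7 / 169.7 * 100 = 17.5%

17.5


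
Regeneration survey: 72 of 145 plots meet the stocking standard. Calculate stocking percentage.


Formula: Stocking % = stocked plots / total plots * 100
Stocking = 72 / 145 * 100
Stocking = 0.4966 * 100 = 49.7%

49.7


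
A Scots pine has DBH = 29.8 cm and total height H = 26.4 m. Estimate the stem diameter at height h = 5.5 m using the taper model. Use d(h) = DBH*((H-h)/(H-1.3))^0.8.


Taper: d(h) = DBH * ((H - h) / (H - 1.3))^0.8
Numerator = H - h = 26.4 - 5.5 = 20.9 m
Denominator = H - 1.3 = 26.4 - 1.3 = 25.1 m
Ratio = 20.9 / 25.1 = 0.83267
d = 29.8 * 0.83267^0.8 = 25.7 cm

25.7


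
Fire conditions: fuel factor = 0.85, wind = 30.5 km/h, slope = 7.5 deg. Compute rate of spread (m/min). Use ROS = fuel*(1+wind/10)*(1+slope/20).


Formula: ROS = fuel * (1 + wind/10) * (1 + slope/20)
Wind factor = 1 + 30.5/10 = 4.05
Slope factor = 1 + 7.5/20 = 1.375
ROS = 0.85 * 4.05 * 1.375 = 4.73 m/min

4.73


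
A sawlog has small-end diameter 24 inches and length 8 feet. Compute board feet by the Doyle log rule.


Doyle: BF = (D - 4)^2 * L / 16
Adjusted diameter = 24 - 4 = 20 in
(D-4)^2 = 20^2 = 400
BF = 400 * 8 / 16 = 200 BF

200


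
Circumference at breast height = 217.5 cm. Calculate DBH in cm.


Formula: DBH = C / pi
DBH = 217.5 / pi
pi = 3.14159...
DBH = 69.2 cm

69.2


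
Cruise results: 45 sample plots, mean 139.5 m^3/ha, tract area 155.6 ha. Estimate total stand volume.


Formula: Total Volume = Mean Volume per ha * Total Area
Total Volume = 139.5 m^3/ha * 155.6 ha
Total Volume = 21706 m^3

21706


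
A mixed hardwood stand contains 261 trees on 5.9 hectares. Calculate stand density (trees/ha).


Formula: Stand Density = N_trees / Area_ha
Density = 261 trees / 5.9 ha
Density = 44 trees/ha

44


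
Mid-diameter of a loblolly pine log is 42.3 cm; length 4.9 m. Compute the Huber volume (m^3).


Huber: V = Am * L,  Am = pi*(Dm/200)^2
Am = pi*(42.3/200)^2 = 0.140531 m^2
V = 0.140531*4.9 = 0.6886 m^3

0.6886


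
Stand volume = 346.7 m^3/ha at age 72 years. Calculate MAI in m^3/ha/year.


Formula: MAI = Total Volume / Stand Age
MAI = 346.7 m^3/ha / 72 years
MAI = 4.82 m^3/ha/year

4.82


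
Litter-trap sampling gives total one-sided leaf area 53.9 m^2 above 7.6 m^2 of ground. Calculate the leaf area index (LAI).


Formula: LAI = total leaf area / ground area  (dimensionless)
LAI = 53.9 m^2 / 7.6 m^2
LAI = 7.09

7.09


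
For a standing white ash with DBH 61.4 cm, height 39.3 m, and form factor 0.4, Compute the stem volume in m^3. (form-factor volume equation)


Formula: V = pi * (DBH/200)^2 * H * ff
Radius = DBH/200 = 61.4/200 = 0.307 m
Radius^2 = 0.307^2 = 0.094249 m^2
V = pi * 0.094249 * 39.3 * 0.4
V = 4.655 m^3

4.655


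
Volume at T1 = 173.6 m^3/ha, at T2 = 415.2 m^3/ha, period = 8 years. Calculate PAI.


Formula: PAI = (V_T2 - V_T1) / (T2 - T1)
Volume increment = 415.2 - 173.6 = 241.6 m^3/ha
PAI = 241.6 / 8 = 30.2 m^3/ha/year

30.2


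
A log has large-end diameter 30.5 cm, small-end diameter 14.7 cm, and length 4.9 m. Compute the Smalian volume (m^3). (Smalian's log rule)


Smalian: V = (A1 + A2)/2 * L,  A = pi*(D/200)^2
A1 = pi*(30.5/200)^2 = 0.073062 m^2
A2 = pi*(14.7/200)^2 = 0.016972 m^2
V = (0.073062+0.016972)/2*4.9 = 0.2206 m^3

0.2206


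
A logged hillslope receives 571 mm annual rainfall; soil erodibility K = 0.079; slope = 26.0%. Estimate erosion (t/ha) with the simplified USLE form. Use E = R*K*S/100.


Formula: E = R * K * S / 100  (simplified USLE)
R * K = 571 * 0.079 = 45.109
E = 45.109 * 26.0 / 100 = 11.73 t/ha

11.73


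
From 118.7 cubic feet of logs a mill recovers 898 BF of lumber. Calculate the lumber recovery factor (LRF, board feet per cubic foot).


Formula: LRF = Lumber Output (BF) / Log Input (ft^3)
LRF = 898 BF / 118.7 ft^3
LRF = 7.57 BF/ft^3

7.57


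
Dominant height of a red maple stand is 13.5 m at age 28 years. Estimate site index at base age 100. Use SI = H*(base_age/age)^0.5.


Formula: SI = H_dom * (base_age / age)^0.5
Age ratio = 100 / 28 = 3.57143
sqrt(age_ratio) = 1.88982
SI = 13.5 * 1.88982 = 25.5 m

25.5


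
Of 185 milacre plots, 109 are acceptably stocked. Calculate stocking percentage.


Formula: Stocking % = stocked plots / total plots * 100
Stocking = 109 / 185 * 100
Stocking = 0.5892 * 100 = 58.9%

58.9


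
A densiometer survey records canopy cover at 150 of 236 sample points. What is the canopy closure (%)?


Formula: Canopy closure = covered points / total points * 100
Closure = 150 / 236 * 100
Closure = 0.6356 * 100 = 63.6%

63.6


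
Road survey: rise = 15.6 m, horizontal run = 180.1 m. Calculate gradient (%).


Formula: Gradient = rise / run * 100
Gradient = 15.6 / 180.1 * 100 = 8.7%

8.7


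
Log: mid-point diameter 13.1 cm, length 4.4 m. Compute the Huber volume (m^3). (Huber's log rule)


Huber: V = Am * L,  Am = pi*(Dm/200)^2
Am = pi*(13.1/200)^2 = 0.013478 m^2
V = 0.013478*4.4 = 0.0593 m^3

0.0593


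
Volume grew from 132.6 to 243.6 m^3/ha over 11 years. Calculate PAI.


Formula: PAI = (V_T2 - V_T1) / (T2 - T1)
Volume increment = 243.6 - 132.6 = 111.0 m^3/ha
PAI = 111.0 / 11 = 10.09 m^3/ha/year

10.09


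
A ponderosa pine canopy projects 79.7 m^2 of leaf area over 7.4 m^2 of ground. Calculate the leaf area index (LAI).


Formula: LAI = total leaf area / ground area  (dimensionless)
LAI = 79.7 m^2 / 7.4 m^2
LAI = 10.77

10.77


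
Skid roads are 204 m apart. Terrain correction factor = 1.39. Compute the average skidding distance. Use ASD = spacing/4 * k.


Formula: ASD = (spacing / 4) * correction
Uncorrected distance = spacing / 4 = 204 / 4 = 51 m
ASD = 51 * 1.39 = 71 m

71


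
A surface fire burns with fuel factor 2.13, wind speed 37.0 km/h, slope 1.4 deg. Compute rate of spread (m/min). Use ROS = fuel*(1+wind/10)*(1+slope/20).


Formula: ROS = fuel * (1 + wind/10) * (1 + slope/20)
Wind factor = 1 + 37.0/10 = 4.7
Slope factor = 1 + 1.4/20 = 1.07
ROS = 2.13 * 4.7 * 1.07 = 10.71 m/min

10.71


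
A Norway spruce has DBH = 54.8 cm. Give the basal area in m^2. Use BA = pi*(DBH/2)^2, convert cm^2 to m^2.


Formula: BA = pi * (DBH/2)^2 / 10000  (cm^2 to m^2)
Radius = DBH/2 = 54.8/2 = 27.4 cm
BA = pi * 27.4^2 / 10000
   = 2358.5821 cm^2 / 10000
   = 0.2359 m^2

0.2359


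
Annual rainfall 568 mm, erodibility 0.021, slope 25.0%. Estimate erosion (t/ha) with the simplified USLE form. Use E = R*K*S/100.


Formula: E = R * K * S / 100  (simplified USLE)
R * K = 568 * 0.021 = 11.928
E = 11.928 * 25.0 / 100 = 2.98 t/ha

2.98


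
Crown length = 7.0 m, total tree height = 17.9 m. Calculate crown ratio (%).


Formula: Crown Ratio = (Crown Length / Total Height) * 100
CR = (7.0 m / 17.9 m) * 100
CR = 0.3911 * 100 = 39.1%

39.1


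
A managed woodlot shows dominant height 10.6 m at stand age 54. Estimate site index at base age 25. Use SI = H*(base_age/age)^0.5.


Formula: SI = H_dom * (base_age / age)^0.5
Age ratio = 25 / 54 = 0.46296
sqrt(age_ratio) = 0.68041
SI = 10.6 * 0.68041 = 7.2 m

7.2


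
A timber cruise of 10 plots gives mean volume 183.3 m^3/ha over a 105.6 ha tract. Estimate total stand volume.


Formula: Total Volume = Mean Volume per ha * Total Area
Total Volume = 183.3 m^3/ha * 105.6 ha
Total Volume = 19356 m^3

19356


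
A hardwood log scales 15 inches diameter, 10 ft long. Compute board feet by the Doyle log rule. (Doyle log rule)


Doyle: BF = (D - 4)^2 * L / 16
Adjusted diameter = 15 - 4 = 11 in
(D-4)^2 = 11^2 = 121
BF = 121 * 10 / 16 = 76 BF

76


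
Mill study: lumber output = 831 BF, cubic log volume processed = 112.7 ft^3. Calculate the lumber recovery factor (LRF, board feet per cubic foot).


Formula: LRF = Lumber Output (BF) / Log Input (ft^3)
LRF = 831 BF / 112.7 ft^3
LRF = 7.37 BF/ft^3

7.37


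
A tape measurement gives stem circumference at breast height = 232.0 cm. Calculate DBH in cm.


Formula: DBH = C / pi
DBH = 232.0 / pi
pi = 3.14159...
DBH = 73.8 cm

73.8


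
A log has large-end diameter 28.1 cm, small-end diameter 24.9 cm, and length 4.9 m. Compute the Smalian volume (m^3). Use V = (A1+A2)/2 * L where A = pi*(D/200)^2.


Smalian: V = (A1 + A2)/2 * L,  A = pi*(D/200)^2
A1 = pi*(28.1/200)^2 = 0.062016 m^2
A2 = pi*(24.9/200)^2 = 0.048695 m^2
V = (0.062016+0.048695)/2*4.9 = 0.2712 m^3

0.2712


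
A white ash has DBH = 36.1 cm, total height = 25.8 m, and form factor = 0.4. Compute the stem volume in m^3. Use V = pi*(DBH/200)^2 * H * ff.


Formula: V = pi * (DBH/200)^2 * H * ff
Radius = DBH/200 = 36.1/200 = 0.1805 m
Radius^2 = 0.1805^2 = 0.03258025 m^2
V = pi * 0.03258025 * 25.8 * 0.4
V = 1.056 m^3

1.056


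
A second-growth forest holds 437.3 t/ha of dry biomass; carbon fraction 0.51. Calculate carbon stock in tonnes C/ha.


Formula: Carbon Stock = Biomass * Carbon Fraction
C = 437.3 t/ha * 0.51
C = 223.0 t C/ha

223.0


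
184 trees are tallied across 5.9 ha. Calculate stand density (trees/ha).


Formula: Stand Density = N_trees / Area_ha
Density = 184 trees / 5.9 ha
Density = 31 trees/ha

31


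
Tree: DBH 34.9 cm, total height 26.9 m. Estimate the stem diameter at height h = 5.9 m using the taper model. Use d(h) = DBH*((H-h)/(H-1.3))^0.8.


Taper: d(h) = DBH * ((H - h) / (H - 1.3))^0.8
Numerator = H - h = 26.9 - 5.9 = 21.0 m
Denominator = H - 1.3 = 26.9 - 1.3 = 25.6 m
Ratio = 21.0 / 25.6 = 0.82031
d = 34.9 * 0.82031^0.8 = 29.8 cm

29.8


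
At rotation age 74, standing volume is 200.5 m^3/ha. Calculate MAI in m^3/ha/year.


Formula: MAI = Total Volume / Stand Age
MAI = 200.5 m^3/ha / 74 years
MAI = 2.71 m^3/ha/year

2.71


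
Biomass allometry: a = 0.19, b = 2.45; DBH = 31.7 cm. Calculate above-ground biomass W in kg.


Formula: W = a * DBH^b  (allometric power law)
DBH^b = 31.7^2.45 = 4759.8711
W = 0.19 * 4759.8711 = 904.4 kg

904.4


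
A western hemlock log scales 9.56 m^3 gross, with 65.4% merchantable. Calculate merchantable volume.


Formula: MV = V_total * (merchantable_pct / 100)
Merchantable fraction = 65.4% / 100 = 0.654
MV = 9.56 m^3 * 0.654 = 6.252 m^3

6.252


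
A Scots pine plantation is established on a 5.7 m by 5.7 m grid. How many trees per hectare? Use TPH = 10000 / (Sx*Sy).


Formula: TPH = 10000 m^2/ha / (spacing_x * spacing_y)
Area per tree = 5.7 m * 5.7 m = 32.49 m^2
TPH = 10000 / 32.49 = 308 trees/ha

308


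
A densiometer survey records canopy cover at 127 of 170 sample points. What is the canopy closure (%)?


Formula: Canopy closure = covered points / total points * 100
Closure = 127 / 170 * 100
Closure = 0.7471 * 100 = 74.7%

74.7


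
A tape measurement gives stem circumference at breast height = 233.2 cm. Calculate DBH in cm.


Formula: DBH = C / pi
DBH = 233.2 / pi
pi = 3.14159...
DBH = 74.2 cm

74.2


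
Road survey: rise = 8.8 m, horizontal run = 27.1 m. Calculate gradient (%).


Formula: Gradient = rise / run * 100
Gradient = 8.8 / 27.1 * 100 = 32.5%

32.5


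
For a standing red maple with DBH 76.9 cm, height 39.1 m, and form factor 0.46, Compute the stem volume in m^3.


Formula: V = pi * (DBH/200)^2 * H * ff
Radius = DBH/200 = 76.9/200 = 0.3845 m
Radius^2 = 0.3845^2 = 0.14784025 m^2
V = pi * 0.14784025 * 39.1 * 0.46
V = 8.354 m^3

8.354


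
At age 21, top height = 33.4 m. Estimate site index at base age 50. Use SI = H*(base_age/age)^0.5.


Formula: SI = H_dom * (base_age / age)^0.5
Age ratio = 50 / 21 = 2.38095
sqrt(age_ratio) = 1.54303
SI = 33.4 * 1.54303 = 51.5 m

51.5


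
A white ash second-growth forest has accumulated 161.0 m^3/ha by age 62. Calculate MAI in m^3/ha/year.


Formula: MAI = Total Volume / Stand Age
MAI = 161.0 m^3/ha / 62 years
MAI = 2.6 m^3/ha/year

2.6


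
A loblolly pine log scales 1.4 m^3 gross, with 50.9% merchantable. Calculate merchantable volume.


Formula: MV = V_total * (merchantable_pct / 100)
Merchantable fraction = 50.9% / 100 = 0.509
MV = 1.4 m^3 * 0.509 = 0.713 m^3

0.713


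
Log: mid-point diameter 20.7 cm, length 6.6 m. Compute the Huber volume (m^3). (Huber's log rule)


Huber: V = Am * L,  Am = pi*(Dm/200)^2
Am = pi*(20.7/200)^2 = 0.033654 m^2
V = 0.033654*6.6 = 0.2221 m^3

0.2221


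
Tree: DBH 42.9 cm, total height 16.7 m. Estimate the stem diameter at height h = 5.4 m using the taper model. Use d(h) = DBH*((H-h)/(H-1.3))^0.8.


Taper: d(h) = DBH * ((H - h) / (H - 1.3))^0.8
Numerator = H - h = 16.7 - 5.4 = 11.3 m
Denominator = H - 1.3 = 16.7 - 1.3 = 15.4 m
Ratio = 11.3 / 15.4 = 0.73377
d = 42.9 * 0.73377^0.8 = 33.5 cm

33.5


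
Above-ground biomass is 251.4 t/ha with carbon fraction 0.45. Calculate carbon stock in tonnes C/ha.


Formula: Carbon Stock = Biomass * Carbon Fraction
C = 251.4 t/ha * 0.45
C = 113.1 t C/ha

113.1


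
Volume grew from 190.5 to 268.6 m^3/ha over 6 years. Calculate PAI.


Formula: PAI = (V_T2 - V_T1) / (T2 - T1)
Volume increment = 268.6 - 190.5 = 78.1 m^3/ha
PAI = 78.1 / 6 = 13.02 m^3/ha/year

13.02


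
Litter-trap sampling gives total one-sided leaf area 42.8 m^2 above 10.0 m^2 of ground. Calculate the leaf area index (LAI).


Formula: LAI = total leaf area / ground area  (dimensionless)
LAI = 42.8 m^2 / 10.0 m^2
LAI = 4.28

4.28


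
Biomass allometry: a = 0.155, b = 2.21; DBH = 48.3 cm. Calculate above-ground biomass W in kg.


Formula: W = a * DBH^b  (allometric power law)
DBH^b = 48.3^2.21 = 5266.513
W = 0.155 * 5266.513 = 816.3 kg

816.3


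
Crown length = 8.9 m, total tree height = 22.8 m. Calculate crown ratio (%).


Formula: Crown Ratio = (Crown Length / Total Height) * 100
CR = (8.9 m / 22.8 m) * 100
CR = 0.3904 * 100 = 39.0%

39.0


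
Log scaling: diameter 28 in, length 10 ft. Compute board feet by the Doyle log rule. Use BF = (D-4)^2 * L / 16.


Doyle: BF = (D - 4)^2 * L / 16
Adjusted diameter = 28 - 4 = 24 in
(D-4)^2 = 24^2 = 576
BF = 576 * 10 / 16 = 360 BF

360


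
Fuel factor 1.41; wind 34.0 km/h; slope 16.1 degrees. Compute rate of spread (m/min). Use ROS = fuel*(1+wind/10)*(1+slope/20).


Formula: ROS = fuel * (1 + wind/10) * (1 + slope/20)
Wind factor = 1 + 34.0/10 = 4.4
Slope factor = 1 + 16.1/20 = 1.805
ROS = 1.41 * 4.4 * 1.805 = 11.2 m/min

11.2


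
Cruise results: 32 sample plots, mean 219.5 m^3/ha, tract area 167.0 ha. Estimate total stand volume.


Formula: Total Volume = Mean Volume per ha * Total Area
Total Volume = 219.5 m^3/ha * 167.0 ha
Total Volume = 36657 m^3

36657


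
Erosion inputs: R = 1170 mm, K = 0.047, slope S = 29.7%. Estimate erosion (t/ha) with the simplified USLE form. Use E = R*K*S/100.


Formula: E = R * K * S / 100  (simplified USLE)
R * K = 1170 * 0.047 = 54.99
E = 54.99 * 29.7 / 100 = 16.33 t/ha

16.33


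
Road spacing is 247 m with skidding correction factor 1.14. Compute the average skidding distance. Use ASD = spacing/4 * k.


Formula: ASD = (spacing / 4) * correction
Uncorrected distance = spacing / 4 = 247 / 4 = 61.75 m
ASD = 61.75 * 1.14 = 70 m

70


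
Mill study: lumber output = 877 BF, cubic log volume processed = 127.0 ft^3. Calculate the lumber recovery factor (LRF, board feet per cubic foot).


Formula: LRF = Lumber Output (BF) / Log Input (ft^3)
LRF = 877 BF / 127.0 ft^3
LRF = 6.91 BF/ft^3

6.91


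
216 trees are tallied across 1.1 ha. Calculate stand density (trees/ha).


Formula: Stand Density = N_trees / Area_ha
Density = 216 trees / 1.1 ha
Density = 196 trees/ha

196


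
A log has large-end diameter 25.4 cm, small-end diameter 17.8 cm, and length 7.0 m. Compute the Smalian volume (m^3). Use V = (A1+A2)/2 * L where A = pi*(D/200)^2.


Smalian: V = (A1 + A2)/2 * L,  A = pi*(D/200)^2
A1 = pi*(25.4/200)^2 = 0.050671 m^2
A2 = pi*(17.8/200)^2 = 0.024885 m^2
V = (0.050671+0.024885)/2*7.0 = 0.2644 m^3

0.2644


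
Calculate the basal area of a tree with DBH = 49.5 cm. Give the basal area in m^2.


Formula: BA = pi * (DBH/2)^2 / 10000  (cm^2 to m^2)
Radius = DBH/2 = 49.5/2 = 24.75 cm
BA = pi * 24.75^2 / 10000
   = 1924.4218 cm^2 / 10000
   = 0.1924 m^2

0.1924


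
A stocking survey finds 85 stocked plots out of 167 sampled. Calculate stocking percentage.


Formula: Stocking % = stocked plots / total plots * 100
Stocking = 85 / 167 * 100
Stocking = 0.509 * 100 = 50.9%

50.9


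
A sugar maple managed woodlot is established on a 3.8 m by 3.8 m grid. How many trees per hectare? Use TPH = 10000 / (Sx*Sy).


Formula: TPH = 10000 m^2/ha / (spacing_x * spacing_y)
Area per tree = 3.8 m * 3.8 m = 14.44 m^2
TPH = 10000 / 14.44 = 693 trees/ha

693


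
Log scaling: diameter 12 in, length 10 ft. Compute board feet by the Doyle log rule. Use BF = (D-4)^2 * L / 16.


Doyle: BF = (D - 4)^2 * L / 16
Adjusted diameter = 12 - 4 = 8 in
(D-4)^2 = 8^2 = 64
BF = 64 * 10 / 16 = 40 BF

40


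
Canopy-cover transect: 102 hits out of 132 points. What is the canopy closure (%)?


Formula: Canopy closure = covered points / total points * 100
Closure = 102 / 132 * 100
Closure = 0.7727 * 100 = 77.3%

77.3


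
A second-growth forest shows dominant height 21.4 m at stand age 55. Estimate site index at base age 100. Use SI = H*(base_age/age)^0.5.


Formula: SI = H_dom * (base_age / age)^0.5
Age ratio = 100 / 55 = 1.81818
sqrt(age_ratio) = 1.3484
SI = 21.4 * 1.3484 = 28.9 m

28.9


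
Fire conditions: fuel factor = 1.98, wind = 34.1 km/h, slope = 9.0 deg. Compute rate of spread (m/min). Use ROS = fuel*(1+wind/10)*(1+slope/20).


Formula: ROS = fuel * (1 + wind/10) * (1 + slope/20)
Wind factor = 1 + 34.1/10 = 4.41
Slope factor = 1 + 9.0/20 = 1.45
ROS = 1.98 * 4.41 * 1.45 = 12.66 m/min

12.66


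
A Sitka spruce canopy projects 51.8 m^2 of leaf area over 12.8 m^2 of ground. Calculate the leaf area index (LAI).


Formula: LAI = total leaf area / ground area  (dimensionless)
LAI = 51.8 m^2 / 12.8 m^2
LAI = 4.05

4.05


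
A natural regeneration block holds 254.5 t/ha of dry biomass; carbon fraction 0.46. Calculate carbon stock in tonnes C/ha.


Formula: Carbon Stock = Biomass * Carbon Fraction
C = 254.5 t/ha * 0.46
C = 117.1 t C/ha

117.1


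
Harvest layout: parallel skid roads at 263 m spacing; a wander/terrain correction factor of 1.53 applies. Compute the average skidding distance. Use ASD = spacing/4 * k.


Formula: ASD = (spacing / 4) * correction
Uncorrected distance = spacing / 4 = 263 / 4 = 65.75 m
ASD = 65.75 * 1.53 = 101 m

101


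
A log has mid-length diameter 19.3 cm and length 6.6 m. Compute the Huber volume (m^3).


Huber: V = Am * L,  Am = pi*(Dm/200)^2
Am = pi*(19.3/200)^2 = 0.029255 m^2
V = 0.029255*6.6 = 0.1931 m^3

0.1931


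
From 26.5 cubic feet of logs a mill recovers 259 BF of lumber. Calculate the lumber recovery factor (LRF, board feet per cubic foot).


Formula: LRF = Lumber Output (BF) / Log Input (ft^3)
LRF = 259 BF / 26.5 ft^3
LRF = 9.77 BF/ft^3

9.77


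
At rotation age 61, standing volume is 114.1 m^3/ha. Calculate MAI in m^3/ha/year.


Formula: MAI = Total Volume / Stand Age
MAI = 114.1 m^3/ha / 61 years
MAI = 1.87 m^3/ha/year

1.87


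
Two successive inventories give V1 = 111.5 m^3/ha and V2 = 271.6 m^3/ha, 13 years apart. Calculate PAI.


Formula: PAI = (V_T2 - V_T1) / (T2 - T1)
Volume increment = 271.6 - 111.5 = 160.1 m^3/ha
PAI = 160.1 / 13 = 12.32 m^3/ha/year

12.32


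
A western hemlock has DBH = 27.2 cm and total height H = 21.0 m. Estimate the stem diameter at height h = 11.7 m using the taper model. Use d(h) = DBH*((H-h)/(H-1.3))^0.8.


Taper: d(h) = DBH * ((H - h) / (H - 1.3))^0.8
Numerator = H - h = 21.0 - 11.7 = 9.3 m
Denominator = H - 1.3 = 21.0 - 1.3 = 19.7 m
Ratio = 9.3 / 19.7 = 0.47208
d = 27.2 * 0.47208^0.8 = 14.9 cm

14.9


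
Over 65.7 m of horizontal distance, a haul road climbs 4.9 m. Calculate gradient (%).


Formula: Gradient = rise / run * 100
Gradient = 4.9 / 65.7 * 100 = 7.5%

7.5


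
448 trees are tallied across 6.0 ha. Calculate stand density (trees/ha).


Formula: Stand Density = N_trees / Area_ha
Density = 448 trees / 6.0 ha
Density = 75 trees/ha

75


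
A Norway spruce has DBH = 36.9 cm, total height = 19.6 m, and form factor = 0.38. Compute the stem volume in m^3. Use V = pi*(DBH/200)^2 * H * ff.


Formula: V = pi * (DBH/200)^2 * H * ff
Radius = DBH/200 = 36.9/200 = 0.1845 m
Radius^2 = 0.1845^2 = 0.03404025 m^2
V = pi * 0.03404025 * 19.6 * 0.38
V = 0.796 m^3

0.796


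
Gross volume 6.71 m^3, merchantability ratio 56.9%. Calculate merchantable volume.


Formula: MV = V_total * (merchantable_pct / 100)
Merchantable fraction = 56.9% / 100 = 0.569
MV = 6.71 m^3 * 0.569 = 3.818 m^3

3.818


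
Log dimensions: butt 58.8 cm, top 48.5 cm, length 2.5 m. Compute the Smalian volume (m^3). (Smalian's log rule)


Smalian: V = (A1 + A2)/2 * L,  A = pi*(D/200)^2
A1 = pi*(58.8/200)^2 = 0.271547 m^2
A2 = pi*(48.5/200)^2 = 0.184745 m^2
V = (0.271547+0.184745)/2*2.5 = 0.5704 m^3

0.5704


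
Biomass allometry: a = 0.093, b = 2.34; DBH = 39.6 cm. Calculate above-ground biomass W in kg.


Formula: W = a * DBH^b  (allometric power law)
DBH^b = 39.6^2.34 = 5477.8071
W = 0.093 * 5477.8071 = 509.4 kg

509.4


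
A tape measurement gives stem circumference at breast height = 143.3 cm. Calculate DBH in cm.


Formula: DBH = C / pi
DBH = 143.3 / pi
pi = 3.14159...
DBH = 45.6 cm

45.6


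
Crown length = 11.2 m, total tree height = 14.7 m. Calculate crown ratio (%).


Formula: Crown Ratio = (Crown Length / Total Height) * 100
CR = (11.2 m / 14.7 m) * 100
CR = 0.7619 * 100 = 76.2%

76.2


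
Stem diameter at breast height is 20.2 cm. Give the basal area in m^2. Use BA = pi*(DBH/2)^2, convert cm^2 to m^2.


Formula: BA = pi * (DBH/2)^2 / 10000  (cm^2 to m^2)
Radius = DBH/2 = 20.2/2 = 10.1 cm
BA = pi * 10.1^2 / 10000
   = 320.4739 cm^2 / 10000
   = 0.032 m^2

0.032


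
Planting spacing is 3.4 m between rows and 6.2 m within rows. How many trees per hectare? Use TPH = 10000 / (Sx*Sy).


Formula: TPH = 10000 m^2/ha / (spacing_x * spacing_y)
Area per tree = 3.4 m * 6.2 m = 21.08 m^2
TPH = 10000 / 21.08 = 474 trees/ha

474


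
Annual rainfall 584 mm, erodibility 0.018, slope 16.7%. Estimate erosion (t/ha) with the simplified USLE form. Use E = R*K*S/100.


Formula: E = R * K * S / 100  (simplified USLE)
R * K = 584 * 0.018 = 10.512
E = 10.512 * 16.7 / 100 = 1.76 t/ha

1.76


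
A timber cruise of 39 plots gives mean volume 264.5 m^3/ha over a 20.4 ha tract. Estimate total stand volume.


Formula: Total Volume = Mean Volume per ha * Total Area
Total Volume = 264.5 m^3/ha * 20.4 ha
Total Volume = 5396 m^3

5396


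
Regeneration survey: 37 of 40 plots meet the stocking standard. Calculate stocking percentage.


Formula: Stocking % = stocked plots / total plots * 100
Stocking = 37 / 40 * 100
Stocking = 0.925 * 100 = 92.5%

92.5


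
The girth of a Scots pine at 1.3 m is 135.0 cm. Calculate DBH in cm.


Formula: DBH = C / pi
DBH = 135.0 / pi
pi = 3.14159...
DBH = 43.0 cm

43.0


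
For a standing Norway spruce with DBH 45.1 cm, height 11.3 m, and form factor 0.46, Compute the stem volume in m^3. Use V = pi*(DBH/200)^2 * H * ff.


Formula: V = pi * (DBH/200)^2 * H * ff
Radius = DBH/200 = 45.1/200 = 0.2255 m
Radius^2 = 0.2255^2 = 0.05085025 m^2
V = pi * 0.05085025 * 11.3 * 0.46
V = 0.83 m^3

0.83


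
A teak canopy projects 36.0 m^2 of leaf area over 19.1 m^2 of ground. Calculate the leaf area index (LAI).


Formula: LAI = total leaf area / ground area  (dimensionless)
LAI = 36.0 m^2 / 19.1 m^2
LAI = 1.88

1.88


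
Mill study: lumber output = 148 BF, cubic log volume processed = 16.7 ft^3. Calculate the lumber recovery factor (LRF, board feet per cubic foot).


Formula: LRF = Lumber Output (BF) / Log Input (ft^3)
LRF = 148 BF / 16.7 ft^3
LRF = 8.86 BF/ft^3

8.86


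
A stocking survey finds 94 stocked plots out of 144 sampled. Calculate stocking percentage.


Formula: Stocking % = stocked plots / total plots * 100
Stocking = 94 / 144 * 100
Stocking = 0.6528 * 100 = 65.3%

65.3


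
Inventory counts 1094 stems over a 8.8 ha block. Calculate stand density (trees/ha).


Formula: Stand Density = N_trees / Area_ha
Density = 1094 trees / 8.8 ha
Density = 124 trees/ha

124


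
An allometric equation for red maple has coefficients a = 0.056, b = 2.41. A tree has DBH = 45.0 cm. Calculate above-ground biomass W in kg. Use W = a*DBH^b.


Formula: W = a * DBH^b  (allometric power law)
DBH^b = 45.0^2.41 = 9643.6659
W = 0.056 * 9643.6659 = 540.0 kg

540.0


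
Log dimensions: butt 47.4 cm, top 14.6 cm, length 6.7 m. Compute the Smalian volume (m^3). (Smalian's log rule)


Smalian: V = (A1 + A2)/2 * L,  A = pi*(D/200)^2
A1 = pi*(47.4/200)^2 = 0.17646 m^2
A2 = pi*(14.6/200)^2 = 0.016742 m^2
V = (0.17646+0.016742)/2*6.7 = 0.6472 m^3

0.6472


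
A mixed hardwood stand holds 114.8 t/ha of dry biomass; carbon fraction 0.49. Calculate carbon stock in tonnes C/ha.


Formula: Carbon Stock = Biomass * Carbon Fraction
C = 114.8 t/ha * 0.49
C = 56.3 t C/ha

56.3


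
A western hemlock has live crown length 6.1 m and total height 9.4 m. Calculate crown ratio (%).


Formula: Crown Ratio = (Crown Length / Total Height) * 100
CR = (6.1 m / 9.4 m) * 100
CR = 0.6489 * 100 = 64.9%

64.9
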